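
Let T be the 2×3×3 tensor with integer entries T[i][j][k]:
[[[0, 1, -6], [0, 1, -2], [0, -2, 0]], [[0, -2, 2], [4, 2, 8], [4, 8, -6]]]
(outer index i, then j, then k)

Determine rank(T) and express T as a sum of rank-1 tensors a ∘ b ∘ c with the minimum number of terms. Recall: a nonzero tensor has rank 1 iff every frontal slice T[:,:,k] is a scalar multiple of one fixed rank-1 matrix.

rank(T) = 3

Lower bound: the mode-3 unfolding of T (rows indexed by k, columns by (i,j) = (0,0), (0,1), (0,2), (1,0), (1,1), (1,2)) is [[0, 0, 0, 0, 4, 4], [1, 1, -2, -2, 2, 8], [-6, -2, 0, 2, 8, -6]].
There the 3×3 minor on rows k ∈ {0, 1, 2}, columns (i,j) ∈ {(0,0), (0,1), (1,1)} is det [[0, 0, 4], [1, 1, 2], [-6, -2, 8]] = 16 ≠ 0, so this unfolding has rank ≥ 3; CP rank is at least every unfolding rank, so rank(T) ≥ 3. (Flattening ranks never certify an upper bound on CP rank; for that we must actually write T with 3 rank-1 terms.)
Upper bound: T is a sum of 3 rank-1 terms, T = [0, 1] ∘ [0, 1, 1] ∘ [4, 4, 4] + [1, -2] ∘ [1, 1, -2] ∘ [0, 1, -2] + [2, 1] ∘ [1, 0, 1] ∘ [0, 0, -2] (written with every a and b primitive with positive leading entry and the scale carried by c; CP decompositions are not unique, and this one is verified by expanding entrywise), so rank(T) ≤ 3.
These bounds meet, so rank(T) = 3.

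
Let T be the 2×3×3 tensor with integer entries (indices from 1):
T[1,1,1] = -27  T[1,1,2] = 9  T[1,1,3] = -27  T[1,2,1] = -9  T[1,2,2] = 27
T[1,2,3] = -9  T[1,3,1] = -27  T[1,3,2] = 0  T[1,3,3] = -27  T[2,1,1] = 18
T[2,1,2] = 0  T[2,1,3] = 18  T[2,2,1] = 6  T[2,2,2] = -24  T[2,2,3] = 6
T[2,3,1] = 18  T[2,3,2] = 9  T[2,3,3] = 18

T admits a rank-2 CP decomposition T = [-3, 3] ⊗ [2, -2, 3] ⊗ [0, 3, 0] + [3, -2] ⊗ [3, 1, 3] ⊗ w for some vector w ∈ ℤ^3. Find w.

Subtract the known terms from T to get the rank-1 residual R = [3, -2] ⊗ [3, 1, 3] ⊗ w, so R[i,j,k] = a[i]·b[j]·w[k]. Pick indices with nonzero a[1]·b[1] = (3)·(3) = 9. Only the fibre through (1,1,·) is needed: R[1,1,:] = T[1,1,:] − Σₗ aₗ[1]bₗ[1]cₗ = [-27, 9, -27] − (-3)·(2)·[0, 3, 0] = [-27, 27, -27]. Then w[k] = R[1,1,k] / 9 for each k, giving w = [-27, 27, -27] / 9 = [-3, 3, -3].

w = [-3, 3, -3]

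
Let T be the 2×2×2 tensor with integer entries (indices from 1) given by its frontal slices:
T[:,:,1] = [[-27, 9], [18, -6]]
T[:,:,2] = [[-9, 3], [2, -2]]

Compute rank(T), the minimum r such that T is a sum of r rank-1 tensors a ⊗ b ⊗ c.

Lower bound: the mode-2 unfolding of T (rows indexed by j, columns by (i,k) = (1,1), (1,2), (2,1), (2,2)) is [[-27, -9, 18, 2], [9, 3, -6, -2]].
There the 2×2 minor on rows j ∈ {1, 2}, columns (i,k) ∈ {(1,1), (2,2)} is det [[-27, 2], [9, -2]] = 36 ≠ 0, so this unfolding has rank ≥ 2; CP rank is at least every unfolding rank, so rank(T) ≥ 2. (Unfolding ranks only ever bound the CP rank from below — rank(T) can be strictly larger than all of them — so the matching upper bound has to come from an explicit 2-term decomposition.)
Upper bound — finding two terms. Write S_k = T[:,:,k] for the frontal slices: S₁ = [[-27, 9], [18, -6]], S₂ = [[-9, 3], [2, -2]].
If T = a₁ ⊗ b₁ ⊗ c₁ + a₂ ⊗ b₂ ⊗ c₂ then each S_k = c₁[k]·a₁b₁ᵀ + c₂[k]·a₂b₂ᵀ. S₁ and S₂ are linearly independent, so a₁b₁ᵀ and a₂b₂ᵀ must span the same plane of matrices: they are the rank-1 matrices of the form x·S₁ + y·S₂.
det(x·S₁ + y·S₂) is 36·xy + 12·y² = 12·(y)(3·x + y), vanishing at (x:y) = (1:0) and (1:-3).
M₁ = S₁ = [[-27, 9], [18, -6]] = (-3)·[3, -2][3, -1]ᵀ and M₂ = S₁ − 3·S₂ = [[0, 0], [12, 0]] = 12·[0, 1][1, 0]ᵀ, so take a₁ = [3, -2], b₁ = [3, -1], a₂ = [0, 1], b₂ = [1, 0].
Each slice is an integer combination of E₁ = a₁b₁ᵀ and E₂ = a₂b₂ᵀ: S₁ = −3·E₁, S₂ = −E₁ − 4·E₂; reading off coefficients, c₁ = [-3, -1] and c₂ = [0, -4].
Hence T = [3, -2] ⊗ [3, -1] ⊗ [-3, -1] + [0, 1] ⊗ [1, 0] ⊗ [0, -4], so rank(T) ≤ 2.
These bounds meet, so rank(T) = 2.
Check entry T[2,2,2] = -2: (-2)·(-1)·(-1) + (1)·(0)·(-4) = -2.

2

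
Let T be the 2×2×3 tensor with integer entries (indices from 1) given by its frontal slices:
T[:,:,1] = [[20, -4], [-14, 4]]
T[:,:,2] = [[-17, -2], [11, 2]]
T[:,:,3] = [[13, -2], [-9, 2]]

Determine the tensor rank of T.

2

Lower bound: the mode-1 unfolding of T (rows indexed by i, columns by (j,k) = (1,1), (1,2), (1,3), (2,1), (2,2), (2,3)) is [[20, -17, 13, -4, -2, -2], [-14, 11, -9, 4, 2, 2]].
There the 2×2 minor on rows i ∈ {1, 2}, columns (j,k) ∈ {(1,1), (1,2)} is det [[20, -17], [-14, 11]] = -18 ≠ 0, so this unfolding has rank ≥ 2; CP rank is at least every unfolding rank, so rank(T) ≥ 2. (Unfolding ranks only ever bound the CP rank from below — rank(T) can be strictly larger than all of them — so the matching upper bound has to come from an explicit 2-term decomposition.)
Upper bound — finding two terms. Write S_k = T[:,:,k] for the frontal slices: S₁ = [[20, -4], [-14, 4]], S₂ = [[-17, -2], [11, 2]], S₃ = [[13, -2], [-9, 2]].
If T = a₁ ⊗ b₁ ⊗ c₁ + a₂ ⊗ b₂ ⊗ c₂ then each S_k = c₁[k]·a₁b₁ᵀ + c₂[k]·a₂b₂ᵀ. S₁ and S₂ are linearly independent, so a₁b₁ᵀ and a₂b₂ᵀ must span the same plane of matrices: they are the rank-1 matrices of the form x·S₁ + y·S₂.
det(x·S₁ + y·S₂) is 24·x² − 12·xy − 12·y² = 12·(x − y)(2·x + y), vanishing at (x:y) = (1:1) and (1:-2).
M₁ = S₁ + S₂ = [[3, -6], [-3, 6]] = 3·[1, -1][1, -2]ᵀ and M₂ = S₁ − 2·S₂ = [[54, 0], [-36, 0]] = 18·[3, -2][1, 0]ᵀ, so take a₁ = [1, -1], b₁ = [1, -2], a₂ = [3, -2], b₂ = [1, 0].
Each slice is an integer combination of E₁ = a₁b₁ᵀ and E₂ = a₂b₂ᵀ: S₁ = 2·E₁ + 6·E₂, S₂ = E₁ − 6·E₂, S₃ = E₁ + 4·E₂; reading off coefficients, c₁ = [2, 1, 1] and c₂ = [6, -6, 4].
Hence T = [1, -1] ⊗ [1, -2] ⊗ [2, 1, 1] + [3, -2] ⊗ [1, 0] ⊗ [6, -6, 4], so rank(T) ≤ 2.
These bounds meet, so rank(T) = 2.
Check entry T[2,1,1] = -14: (-1)·(1)·(2) + (-2)·(1)·(6) = -14.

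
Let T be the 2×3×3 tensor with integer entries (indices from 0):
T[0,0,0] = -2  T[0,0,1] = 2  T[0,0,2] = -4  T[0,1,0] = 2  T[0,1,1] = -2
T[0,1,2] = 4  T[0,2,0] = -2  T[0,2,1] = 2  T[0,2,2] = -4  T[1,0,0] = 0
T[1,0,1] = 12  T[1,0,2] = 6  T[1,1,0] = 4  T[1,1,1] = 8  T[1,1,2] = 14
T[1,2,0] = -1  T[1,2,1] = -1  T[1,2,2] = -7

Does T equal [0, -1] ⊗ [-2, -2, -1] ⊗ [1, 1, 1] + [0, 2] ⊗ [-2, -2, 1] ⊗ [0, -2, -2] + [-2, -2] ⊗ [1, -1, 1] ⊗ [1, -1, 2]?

Reconstruct entrywise from the claimed factors. For example, T[1,2,0] = -1 and Σₗ aₗ[1]bₗ[2]cₗ[0] = (-1)·(-1)·(1) + (2)·(1)·(0) + (-2)·(1)·(1) = -1; checking all 18 entries, every one matches. The claim holds.

Yes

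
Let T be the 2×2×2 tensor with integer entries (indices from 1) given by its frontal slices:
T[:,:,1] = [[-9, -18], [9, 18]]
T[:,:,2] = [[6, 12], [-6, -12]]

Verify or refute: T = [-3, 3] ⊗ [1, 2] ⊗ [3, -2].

Yes

Reconstruct entrywise from the claimed factors. For example, T[1,1,1] = -9 and Σₗ aₗ[1]bₗ[1]cₗ[1] = (-3)·(1)·(3) = -9; checking all 8 entries, every one matches. The claim holds.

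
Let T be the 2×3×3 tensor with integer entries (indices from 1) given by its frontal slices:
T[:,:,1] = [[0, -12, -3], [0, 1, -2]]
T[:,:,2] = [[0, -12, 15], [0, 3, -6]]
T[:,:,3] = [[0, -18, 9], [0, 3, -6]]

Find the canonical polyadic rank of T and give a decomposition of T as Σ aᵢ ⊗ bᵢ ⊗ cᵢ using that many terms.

Lower bound: the mode-3 unfolding of T (rows indexed by k, columns by (i,j) = (1,1), (1,2), (1,3), (2,1), (2,2), (2,3)) is [[0, -12, -3, 0, 1, -2], [0, -12, 15, 0, 3, -6], [0, -18, 9, 0, 3, -6]].
There the 2×2 minor on rows k ∈ {1, 2}, columns (i,j) ∈ {(1,2), (1,3)} is det [[-12, -3], [-12, 15]] = -216 ≠ 0, so this unfolding has rank ≥ 2; CP rank is at least every unfolding rank, so rank(T) ≥ 2. (This is only a lower bound: in general the CP rank may exceed every unfolding rank, so we still need to exhibit 2 rank-1 terms summing to T.)
Upper bound — finding two terms. Write S_k = T[:,:,k] for the frontal slices: S₁ = [[0, -12, -3], [0, 1, -2]], S₂ = [[0, -12, 15], [0, 3, -6]], S₃ = [[0, -18, 9], [0, 3, -6]].
If T = a₁ ⊗ b₁ ⊗ c₁ + a₂ ⊗ b₂ ⊗ c₂ then each S_k = c₁[k]·a₁b₁ᵀ + c₂[k]·a₂b₂ᵀ. S₁ and S₂ are linearly independent, so a₁b₁ᵀ and a₂b₂ᵀ must span the same plane of matrices: they are the rank-1 matrices of the form x·S₁ + y·S₂.
The 2×2 minor of x·S₁ + y·S₂ on rows {1,2}, columns {2,3} is 27·x² + 90·xy + 27·y² = 9·(x + 3·y)(3·x + y), vanishing at (x:y) = (3:-1) and (1:-3).
M₁ = 3·S₁ − S₂ = [[0, -24, -24], [0, 0, 0]] = (-24)·[1, 0][0, 1, 1]ᵀ and M₂ = S₁ − 3·S₂ = [[0, 24, -48], [0, -8, 16]] = 8·[3, -1][0, 1, -2]ᵀ, so take a₁ = [1, 0], b₁ = [0, 1, 1], a₂ = [3, -1], b₂ = [0, 1, -2].
Each slice is an integer combination of E₁ = a₁b₁ᵀ and E₂ = a₂b₂ᵀ: S₁ = −9·E₁ − E₂, S₂ = −3·E₁ − 3·E₂, S₃ = −9·E₁ − 3·E₂; reading off coefficients, c₁ = [-9, -3, -9] and c₂ = [-1, -3, -3].
Hence T = [1, 0] ⊗ [0, 1, 1] ⊗ [-9, -3, -9] + [3, -1] ⊗ [0, 1, -2] ⊗ [-1, -3, -3], so rank(T) ≤ 2.
These bounds meet, so rank(T) = 2.

rank(T) = 2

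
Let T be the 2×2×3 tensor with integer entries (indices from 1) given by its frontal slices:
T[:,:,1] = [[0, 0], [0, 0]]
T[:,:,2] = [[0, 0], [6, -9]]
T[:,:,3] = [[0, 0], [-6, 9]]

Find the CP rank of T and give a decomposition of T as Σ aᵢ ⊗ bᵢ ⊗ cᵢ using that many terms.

Lower bound: T ≠ 0 (e.g. T[2,1,2] = 6), so rank(T) ≥ 1.
Upper bound: if T = a ⊗ b ⊗ c then every fibre of T is a multiple of the corresponding factor, so read the factors off the fibres through the nonzero entry T[2,1,2] = 6.
The mode-1 fibre T[:,1,2] = [0, 6] gives a = [0, 1] (primitive direction); the mode-2 fibre T[2,:,2] = [6, -9] gives b = [2, -3]; then c[k] = T[2,1,k] / (a[2]·b[1]) = [0, 6, -6] / 2 = [0, 3, -3].
Expanding [0, 1] ⊗ [2, -3] ⊗ [0, 3, -3] reproduces all 12 entries of T, so T = [0, 1] ⊗ [2, -3] ⊗ [0, 3, -3] and rank(T) ≤ 1.
These bounds meet, so rank(T) = 1.

rank(T) = 1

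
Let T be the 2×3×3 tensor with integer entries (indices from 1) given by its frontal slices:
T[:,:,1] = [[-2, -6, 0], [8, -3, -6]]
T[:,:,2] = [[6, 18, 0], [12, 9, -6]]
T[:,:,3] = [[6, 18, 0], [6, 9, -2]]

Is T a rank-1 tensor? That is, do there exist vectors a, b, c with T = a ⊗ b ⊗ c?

The mode-1 unfolding of T (rows indexed by i, columns by (j,k) = (1,1), (1,2), (1,3), (2,1), (2,2), (2,3), (3,1), (3,2), (3,3)) is [[-2, 6, 6, -6, 18, 18, 0, 0, 0], [8, 12, 6, -3, 9, 9, -6, -6, -2]].
There the 2×2 minor on rows i ∈ {1, 2}, columns (j,k) ∈ {(1,1), (1,2)} is det [[-2, 6], [8, 12]] = -72 ≠ 0, so this unfolding has rank ≥ 2; CP rank is at least every unfolding rank, so rank(T) ≥ 2.
In particular rank(T) ≥ 2 > 1, so T is not rank-1.

No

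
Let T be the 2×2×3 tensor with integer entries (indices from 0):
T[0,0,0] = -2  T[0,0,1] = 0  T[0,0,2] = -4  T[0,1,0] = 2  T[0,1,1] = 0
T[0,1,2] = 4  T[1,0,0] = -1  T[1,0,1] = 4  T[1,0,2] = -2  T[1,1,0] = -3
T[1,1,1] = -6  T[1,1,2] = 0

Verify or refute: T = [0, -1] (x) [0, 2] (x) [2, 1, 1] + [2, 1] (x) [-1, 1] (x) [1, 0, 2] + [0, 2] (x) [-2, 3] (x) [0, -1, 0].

Reconstruct entry (1,1,1) from the claimed factors: Σₗ aₗ[1]bₗ[1]cₗ[1] = (-1)·(2)·(1) + (1)·(1)·(0) + (2)·(3)·(-1) = -8, but T[1,1,1] = -6. The claim is false.

No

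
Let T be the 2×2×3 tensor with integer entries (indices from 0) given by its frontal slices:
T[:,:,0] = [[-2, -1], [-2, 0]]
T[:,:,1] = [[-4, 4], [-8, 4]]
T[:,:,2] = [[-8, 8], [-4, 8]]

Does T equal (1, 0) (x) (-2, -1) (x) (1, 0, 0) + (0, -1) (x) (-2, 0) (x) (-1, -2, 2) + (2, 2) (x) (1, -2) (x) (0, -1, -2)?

Reconstruct entry (0,0,1) from the claimed factors: Σₗ aₗ[0]bₗ[0]cₗ[1] = (1)·(-2)·(0) + (0)·(-2)·(-2) + (2)·(1)·(-1) = -2, but T[0,0,1] = -4. The claim is false.

No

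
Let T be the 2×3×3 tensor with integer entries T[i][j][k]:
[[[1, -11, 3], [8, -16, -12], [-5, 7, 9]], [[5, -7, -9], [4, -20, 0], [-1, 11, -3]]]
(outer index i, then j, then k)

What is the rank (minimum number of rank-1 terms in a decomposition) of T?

Lower bound: the mode-1 unfolding of T (rows indexed by i, columns by (j,k) = (0,0), (0,1), (0,2), (1,0), (1,1), (1,2), (2,0), (2,1), (2,2)) is [[1, -11, 3, 8, -16, -12, -5, 7, 9], [5, -7, -9, 4, -20, 0, -1, 11, -3]].
There the 2×2 minor on rows i ∈ {0, 1}, columns (j,k) ∈ {(0,0), (0,1)} is det [[1, -11], [5, -7]] = 48 ≠ 0, so this unfolding has rank ≥ 2; CP rank is at least every unfolding rank, so rank(T) ≥ 2. (Unfolding ranks only ever bound the CP rank from below — rank(T) can be strictly larger than all of them — so the matching upper bound has to come from an explicit 2-term decomposition.)
Upper bound — finding two terms. Write S_k = T[:,:,k] for the frontal slices: S₀ = [[1, 8, -5], [5, 4, -1]], S₁ = [[-11, -16, 7], [-7, -20, 11]], S₂ = [[3, -12, 9], [-9, 0, -3]].
If T = a₁ ⊗ b₁ ⊗ c₁ + a₂ ⊗ b₂ ⊗ c₂ then each S_k = c₁[k]·a₁b₁ᵀ + c₂[k]·a₂b₂ᵀ. S₀ and S₁ are linearly independent, so a₁b₁ᵀ and a₂b₂ᵀ must span the same plane of matrices: they are the rank-1 matrices of the form x·S₀ + y·S₁.
The 2×2 minor of x·S₀ + y·S₁ on rows {0,1}, columns {0,1} is −36·x² + 72·xy + 108·y² = (-36)·(x − 3·y)(x + y), vanishing at (x:y) = (3:1) and (1:-1).
M₁ = 3·S₀ + S₁ = [[-8, 8, -8], [8, -8, 8]] = (-8)·[1, -1][1, -1, 1]ᵀ and M₂ = S₀ − S₁ = [[12, 24, -12], [12, 24, -12]] = 12·[1, 1][1, 2, -1]ᵀ, so take a₁ = [1, -1], b₁ = [1, -1, 1], a₂ = [1, 1], b₂ = [1, 2, -1].
Each slice is an integer combination of E₁ = a₁b₁ᵀ and E₂ = a₂b₂ᵀ: S₀ = −2·E₁ + 3·E₂, S₁ = −2·E₁ − 9·E₂, S₂ = 6·E₁ − 3·E₂; reading off coefficients, c₁ = [-2, -2, 6] and c₂ = [3, -9, -3].
Hence T = [1, -1] ⊗ [1, -1, 1] ⊗ [-2, -2, 6] + [1, 1] ⊗ [1, 2, -1] ⊗ [3, -9, -3], so rank(T) ≤ 2.
These bounds meet, so rank(T) = 2.
Check entry T[0,2,2] = 9: (1)·(1)·(6) + (1)·(-1)·(-3) = 9.

2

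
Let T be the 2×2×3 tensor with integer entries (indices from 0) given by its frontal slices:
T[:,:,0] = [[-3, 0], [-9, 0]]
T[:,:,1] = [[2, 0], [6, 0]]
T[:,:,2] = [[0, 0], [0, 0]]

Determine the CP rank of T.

1

Lower bound: T ≠ 0 (e.g. T[0,0,0] = -3), so rank(T) ≥ 1.
Upper bound: if T = a ⊗ b ⊗ c then every fibre of T is a multiple of the corresponding factor, so read the factors off the fibres through the nonzero entry T[0,0,0] = -3.
The mode-1 fibre T[:,0,0] = [-3, -9] gives a = [1, 3] (primitive direction); the mode-2 fibre T[0,:,0] = [-3, 0] gives b = [1, 0]; then c[k] = T[0,0,k] / (a[0]·b[0]) = [-3, 2, 0] / 1 = [-3, 2, 0].
Expanding [1, 3] ⊗ [1, 0] ⊗ [-3, 2, 0] reproduces all 12 entries of T, so T = [1, 3] ⊗ [1, 0] ⊗ [-3, 2, 0] and rank(T) ≤ 1.
These bounds meet, so rank(T) = 1.
Check entry T[0,1,0] = 0: (1)·(0)·(-3) = 0.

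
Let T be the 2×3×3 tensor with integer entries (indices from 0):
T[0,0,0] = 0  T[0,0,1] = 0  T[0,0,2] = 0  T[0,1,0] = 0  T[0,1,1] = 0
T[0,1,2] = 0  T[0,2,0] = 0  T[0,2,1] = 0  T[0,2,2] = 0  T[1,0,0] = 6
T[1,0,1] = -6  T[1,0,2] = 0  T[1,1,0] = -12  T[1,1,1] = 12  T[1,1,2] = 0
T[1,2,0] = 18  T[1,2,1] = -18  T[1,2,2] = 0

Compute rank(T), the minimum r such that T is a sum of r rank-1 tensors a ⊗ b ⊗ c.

Lower bound: T ≠ 0 (e.g. T[1,0,0] = 6), so rank(T) ≥ 1.
Upper bound: the mode-1 fibre T[:,0,0] = [0, 6] gives a = [0, 1] (primitive direction); the mode-2 fibre T[1,:,0] = [6, -12, 18] gives b = [1, -2, 3]; then c[k] = T[1,0,k] / (a[1]·b[0]) = [6, -6, 0] / 1 = [6, -6, 0].
Expanding [0, 1] ⊗ [1, -2, 3] ⊗ [6, -6, 0] reproduces all 18 entries of T, so T = [0, 1] ⊗ [1, -2, 3] ⊗ [6, -6, 0] and rank(T) ≤ 1.
These bounds meet, so rank(T) = 1.

1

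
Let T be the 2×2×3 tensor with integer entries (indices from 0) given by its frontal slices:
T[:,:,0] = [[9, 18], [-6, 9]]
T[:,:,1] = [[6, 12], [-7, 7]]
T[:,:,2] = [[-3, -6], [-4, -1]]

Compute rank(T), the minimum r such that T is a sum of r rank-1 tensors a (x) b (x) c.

2

Lower bound: the mode-3 unfolding of T (rows indexed by k, columns by (i,j) = (0,0), (0,1), (1,0), (1,1)) is [[9, 18, -6, 9], [6, 12, -7, 7], [-3, -6, -4, -1]].
There the 2×2 minor on rows k ∈ {0, 1}, columns (i,j) ∈ {(0,0), (1,0)} is det [[9, -6], [6, -7]] = -27 ≠ 0, so this unfolding has rank ≥ 2; CP rank is at least every unfolding rank, so rank(T) ≥ 2. (Unfolding ranks only ever bound the CP rank from below — rank(T) can be strictly larger than all of them — so the matching upper bound has to come from an explicit 2-term decomposition.)
Upper bound — finding two terms. Write S_k = T[:,:,k] for the frontal slices: S₀ = [[9, 18], [-6, 9]], S₁ = [[6, 12], [-7, 7]], S₂ = [[-3, -6], [-4, -1]].
If T = a₁ (x) b₁ (x) c₁ + a₂ (x) b₂ (x) c₂ then each S_k = c₁[k]·a₁b₁ᵀ + c₂[k]·a₂b₂ᵀ. S₀ and S₁ are linearly independent, so a₁b₁ᵀ and a₂b₂ᵀ must span the same plane of matrices: they are the rank-1 matrices of the form x·S₀ + y·S₁.
det(x·S₀ + y·S₁) is 189·x² + 315·xy + 126·y² = 63·(3·x + 2·y)(x + y), vanishing at (x:y) = (2:-3) and (1:-1).
M₁ = 2·S₀ − 3·S₁ = [[0, 0], [9, -3]] = 3·[0, 1][3, -1]ᵀ and M₂ = S₀ − S₁ = [[3, 6], [1, 2]] = [3, 1][1, 2]ᵀ, so take a₁ = [0, 1], b₁ = [3, -1], a₂ = [3, 1], b₂ = [1, 2].
Each slice is an integer combination of E₁ = a₁b₁ᵀ and E₂ = a₂b₂ᵀ: S₀ = −3·E₁ + 3·E₂, S₁ = −3·E₁ + 2·E₂, S₂ = −E₁ − E₂; reading off coefficients, c₁ = [-3, -3, -1] and c₂ = [3, 2, -1].
Hence T = [0, 1] (x) [3, -1] (x) [-3, -3, -1] + [3, 1] (x) [1, 2] (x) [3, 2, -1], so rank(T) ≤ 2.
These bounds meet, so rank(T) = 2.
Check entry T[1,0,2] = -4: (1)·(3)·(-1) + (1)·(1)·(-1) = -4.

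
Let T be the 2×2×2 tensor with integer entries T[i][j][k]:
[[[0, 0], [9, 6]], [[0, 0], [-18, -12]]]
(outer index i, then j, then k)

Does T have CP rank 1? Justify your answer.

If T = a ⊗ b ⊗ c then every fibre of T is a multiple of the corresponding factor, so read the factors off the fibres through the nonzero entry T[0,1,0] = 9.
The mode-1 fibre T[:,1,0] = [9, -18] gives a = [1, -2] (primitive direction); the mode-2 fibre T[0,:,0] = [0, 9] gives b = [0, 1]; then c[k] = T[0,1,k] / (a[0]·b[1]) = [9, 6] / 1 = [9, 6].
Expanding [1, -2] ⊗ [0, 1] ⊗ [9, 6] reproduces all 8 entries of T, so T = [1, -2] ⊗ [0, 1] ⊗ [9, 6] and rank(T) ≤ 1.
Equivalently every frontal slice T[:,:,k] is c[k] times the rank-1 matrix [1, -2] ⊗ [0, 1]. So T has rank 1 (it is nonzero).

Yes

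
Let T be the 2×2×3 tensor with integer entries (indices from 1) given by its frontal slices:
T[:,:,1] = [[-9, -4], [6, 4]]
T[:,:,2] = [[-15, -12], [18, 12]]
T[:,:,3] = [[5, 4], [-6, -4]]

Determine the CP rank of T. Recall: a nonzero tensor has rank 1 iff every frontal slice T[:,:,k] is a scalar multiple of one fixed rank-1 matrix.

2

Lower bound: the mode-2 unfolding of T (rows indexed by j, columns by (i,k) = (1,1), (1,2), (1,3), (2,1), (2,2), (2,3)) is [[-9, -15, 5, 6, 18, -6], [-4, -12, 4, 4, 12, -4]].
There the 2×2 minor on rows j ∈ {1, 2}, columns (i,k) ∈ {(1,1), (1,2)} is det [[-9, -15], [-4, -12]] = 48 ≠ 0, so this unfolding has rank ≥ 2; CP rank is at least every unfolding rank, so rank(T) ≥ 2. (Flattening ranks never certify an upper bound on CP rank; for that we must actually write T with 2 rank-1 terms.)
Upper bound — finding two terms. Write S_k = T[:,:,k] for the frontal slices: S₁ = [[-9, -4], [6, 4]], S₂ = [[-15, -12], [18, 12]], S₃ = [[5, 4], [-6, -4]].
If T = a₁ ∘ b₁ ∘ c₁ + a₂ ∘ b₂ ∘ c₂ then each S_k = c₁[k]·a₁b₁ᵀ + c₂[k]·a₂b₂ᵀ. S₁ and S₂ are linearly independent, so a₁b₁ᵀ and a₂b₂ᵀ must span the same plane of matrices: they are the rank-1 matrices of the form x·S₁ + y·S₂.
det(x·S₁ + y·S₂) is −12·x² − 24·xy + 36·y² = (-12)·(x + 3·y)(x − y), vanishing at (x:y) = (3:-1) and (1:1).
M₁ = 3·S₁ − S₂ = [[-12, 0], [0, 0]] = (-12)·[1, 0][1, 0]ᵀ and M₂ = S₁ + S₂ = [[-24, -16], [24, 16]] = (-8)·[1, -1][3, 2]ᵀ, so take a₁ = [1, 0], b₁ = [1, 0], a₂ = [1, -1], b₂ = [3, 2].
Each slice is an integer combination of E₁ = a₁b₁ᵀ and E₂ = a₂b₂ᵀ: S₁ = −3·E₁ − 2·E₂, S₂ = 3·E₁ − 6·E₂, S₃ = −E₁ + 2·E₂; reading off coefficients, c₁ = [-3, 3, -1] and c₂ = [-2, -6, 2].
Hence T = [1, 0] ∘ [1, 0] ∘ [-3, 3, -1] + [1, -1] ∘ [3, 2] ∘ [-2, -6, 2], so rank(T) ≤ 2.
These bounds meet, so rank(T) = 2.
Check entry T[1,1,2] = -15: (1)·(1)·(3) + (1)·(3)·(-6) = -15.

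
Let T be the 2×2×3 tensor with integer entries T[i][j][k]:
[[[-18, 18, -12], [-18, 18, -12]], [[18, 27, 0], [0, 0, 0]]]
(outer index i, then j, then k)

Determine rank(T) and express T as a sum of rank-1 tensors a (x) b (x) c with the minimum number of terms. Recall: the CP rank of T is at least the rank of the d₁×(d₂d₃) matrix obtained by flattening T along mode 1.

Lower bound: the mode-1 unfolding of T (rows indexed by i, columns by (j,k) = (0,0), (0,1), (0,2), (1,0), (1,1), (1,2)) is [[-18, 18, -12, -18, 18, -12], [18, 27, 0, 0, 0, 0]].
There the 2×2 minor on rows i ∈ {0, 1}, columns (j,k) ∈ {(0,0), (0,1)} is det [[-18, 18], [18, 27]] = -810 ≠ 0, so this unfolding has rank ≥ 2; CP rank is at least every unfolding rank, so rank(T) ≥ 2. (This is only a lower bound: in general the CP rank may exceed every unfolding rank, so we still need to exhibit 2 rank-1 terms summing to T.)
Upper bound — finding two terms. Write S_k = T[:,:,k] for the frontal slices: S₀ = [[-18, -18], [18, 0]], S₁ = [[18, 18], [27, 0]], S₂ = [[-12, -12], [0, 0]].
If T = a₁ (x) b₁ (x) c₁ + a₂ (x) b₂ (x) c₂ then each S_k = c₁[k]·a₁b₁ᵀ + c₂[k]·a₂b₂ᵀ. S₀ and S₁ are linearly independent, so a₁b₁ᵀ and a₂b₂ᵀ must span the same plane of matrices: they are the rank-1 matrices of the form x·S₀ + y·S₁.
det(x·S₀ + y·S₁) is 324·x² + 162·xy − 486·y² = 162·(2·x + 3·y)(x − y), vanishing at (x:y) = (3:-2) and (1:1).
M₁ = 3·S₀ − 2·S₁ = [[-90, -90], [0, 0]] = (-90)·(1, 0)(1, 1)ᵀ and M₂ = S₀ + S₁ = [[0, 0], [45, 0]] = 45·(0, 1)(1, 0)ᵀ, so take a₁ = (1, 0), b₁ = (1, 1), a₂ = (0, 1), b₂ = (1, 0).
Each slice is an integer combination of E₁ = a₁b₁ᵀ and E₂ = a₂b₂ᵀ: S₀ = −18·E₁ + 18·E₂, S₁ = 18·E₁ + 27·E₂, S₂ = −12·E₁; reading off coefficients, c₁ = (-18, 18, -12) and c₂ = (18, 27, 0).
Hence T = (1, 0) (x) (1, 1) (x) (-18, 18, -12) + (0, 1) (x) (1, 0) (x) (18, 27, 0), so rank(T) ≤ 2.
These bounds meet, so rank(T) = 2.

rank(T) = 2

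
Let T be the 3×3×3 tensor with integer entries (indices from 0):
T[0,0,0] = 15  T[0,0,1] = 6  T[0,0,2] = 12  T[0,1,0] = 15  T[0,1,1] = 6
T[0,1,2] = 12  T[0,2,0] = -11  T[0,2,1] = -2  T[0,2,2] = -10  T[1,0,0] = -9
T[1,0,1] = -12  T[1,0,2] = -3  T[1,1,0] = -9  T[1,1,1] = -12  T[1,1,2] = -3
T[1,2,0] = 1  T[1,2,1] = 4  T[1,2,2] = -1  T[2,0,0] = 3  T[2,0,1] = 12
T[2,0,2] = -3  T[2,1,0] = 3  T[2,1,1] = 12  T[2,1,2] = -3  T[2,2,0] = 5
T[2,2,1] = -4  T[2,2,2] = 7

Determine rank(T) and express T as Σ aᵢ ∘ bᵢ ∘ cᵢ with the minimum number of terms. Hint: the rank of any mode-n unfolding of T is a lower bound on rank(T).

Lower bound: in the mode-2 unfolding of T (rows indexed by j, columns by (i,k)) the 2×2 minor on rows j ∈ {0, 2}, columns (i,k) ∈ {(0,0), (0,1)} is det [[15, 6], [-11, -2]] = 36 ≠ 0, so that unfolding has rank ≥ 2 and hence rank(T) ≥ 2 (CP rank is at least every unfolding rank, though it can be larger).
Upper bound: with S_k = T[:,:,k], the two rank-1 terms a₁b₁ᵀ, a₂b₂ᵀ are the rank-1 members of the pencil x·S₀ + y·S₁.
The 2×2 minor of x·S₀ + y·S₁ on rows {0,1}, columns {0,2} is −84·x² − 84·xy = (-84)·(x + y)(x), vanishing at (x:y) = (1:-1) and (0:1).
M₁ = S₀ − S₁ = [[9, 9, -9], [3, 3, -3], [-9, -9, 9]] = 3·[3, 1, -3][1, 1, -1]ᵀ and M₂ = S₁ = [[6, 6, -2], [-12, -12, 4], [12, 12, -4]] = 2·[1, -2, 2][3, 3, -1]ᵀ, so take a₁ = [3, 1, -3], b₁ = [1, 1, -1], a₂ = [1, -2, 2], b₂ = [3, 3, -1].
Each slice is an integer combination of E₁ = a₁b₁ᵀ and E₂ = a₂b₂ᵀ: S₀ = 3·E₁ + 2·E₂, S₁ = 2·E₂, S₂ = 3·E₁ + E₂; reading off coefficients, c₁ = [3, 0, 3] and c₂ = [2, 2, 1].
Hence T = [3, 1, -3] ∘ [1, 1, -1] ∘ [3, 0, 3] + [1, -2, 2] ∘ [3, 3, -1] ∘ [2, 2, 1], so rank(T) ≤ 2.
These bounds meet, so rank(T) = 2.

rank(T) = 2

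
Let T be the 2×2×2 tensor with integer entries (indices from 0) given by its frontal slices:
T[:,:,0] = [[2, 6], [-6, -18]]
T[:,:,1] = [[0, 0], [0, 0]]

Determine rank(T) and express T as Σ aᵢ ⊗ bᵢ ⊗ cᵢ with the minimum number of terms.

Lower bound: T ≠ 0 (e.g. T[0,0,0] = 2), so rank(T) ≥ 1.
Upper bound: if T = a ⊗ b ⊗ c then every fibre of T is a multiple of the corresponding factor, so read the factors off the fibres through the nonzero entry T[0,0,0] = 2.
The mode-1 fibre T[:,0,0] = [2, -6] gives a = (1, -3) (primitive direction); the mode-2 fibre T[0,:,0] = [2, 6] gives b = (1, 3); then c[k] = T[0,0,k] / (a[0]·b[0]) = [2, 0] / 1 = (2, 0).
Expanding (1, -3) ⊗ (1, 3) ⊗ (2, 0) reproduces all 8 entries of T, so T = (1, -3) ⊗ (1, 3) ⊗ (2, 0) and rank(T) ≤ 1.
These bounds meet, so rank(T) = 1.

rank(T) = 1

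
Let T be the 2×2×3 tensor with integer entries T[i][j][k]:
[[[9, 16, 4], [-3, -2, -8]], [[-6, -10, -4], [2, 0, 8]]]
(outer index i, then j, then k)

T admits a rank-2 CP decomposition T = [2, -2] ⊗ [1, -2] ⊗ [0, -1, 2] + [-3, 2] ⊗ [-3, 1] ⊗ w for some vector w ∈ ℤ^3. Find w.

w = [1, 2, 0]

Subtract the known terms from T to get the rank-1 residual R = [-3, 2] ⊗ [-3, 1] ⊗ w, so R[i,j,k] = a[i]·b[j]·w[k]. Pick indices with nonzero a[0]·b[0] = (-3)·(-3) = 9. Only the fibre through (0,0,·) is needed: R[0,0,:] = T[0,0,:] − Σₗ aₗ[0]bₗ[0]cₗ = [9, 16, 4] − (2)·(1)·[0, -1, 2] = [9, 18, 0]. Then w[k] = R[0,0,k] / 9 for each k, giving w = [9, 18, 0] / 9 = [1, 2, 0].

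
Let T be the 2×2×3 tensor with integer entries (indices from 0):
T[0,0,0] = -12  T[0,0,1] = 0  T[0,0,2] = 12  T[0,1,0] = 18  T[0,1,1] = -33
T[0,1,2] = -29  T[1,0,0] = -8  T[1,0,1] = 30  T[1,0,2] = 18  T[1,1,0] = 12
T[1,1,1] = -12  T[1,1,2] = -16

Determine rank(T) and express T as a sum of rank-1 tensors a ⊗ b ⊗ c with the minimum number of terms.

Lower bound: in the mode-3 unfolding of T (rows indexed by k, columns by (i,j)) the 2×2 minor on rows k ∈ {0, 1}, columns (i,j) ∈ {(0,0), (0,1)} is det [[-12, 18], [0, -33]] = 396 ≠ 0, so that unfolding has rank ≥ 2 and hence rank(T) ≥ 2 (CP rank is at least every unfolding rank, though it can be larger).
Upper bound: with S_k = T[:,:,k], the two rank-1 terms a₁b₁ᵀ, a₂b₂ᵀ are the rank-1 members of the pencil x·S₀ + y·S₁.
det(x·S₀ + y·S₁) is −660·xy + 990·y² = (-330)·(2·x − 3·y)(y), vanishing at (x:y) = (3:2) and (1:0).
M₁ = 3·S₀ + 2·S₁ = [[-36, -12], [36, 12]] = (-12)·[1, -1][3, 1]ᵀ and M₂ = S₀ = [[-12, 18], [-8, 12]] = (-2)·[3, 2][2, -3]ᵀ, so take a₁ = [1, -1], b₁ = [3, 1], a₂ = [3, 2], b₂ = [2, -3].
Each slice is an integer combination of E₁ = a₁b₁ᵀ and E₂ = a₂b₂ᵀ: S₀ = −2·E₂, S₁ = −6·E₁ + 3·E₂, S₂ = −2·E₁ + 3·E₂; reading off coefficients, c₁ = [0, -6, -2] and c₂ = [-2, 3, 3].
Hence T = [1, -1] ⊗ [3, 1] ⊗ [0, -6, -2] + [3, 2] ⊗ [2, -3] ⊗ [-2, 3, 3], so rank(T) ≤ 2.
These bounds meet, so rank(T) = 2.

rank(T) = 2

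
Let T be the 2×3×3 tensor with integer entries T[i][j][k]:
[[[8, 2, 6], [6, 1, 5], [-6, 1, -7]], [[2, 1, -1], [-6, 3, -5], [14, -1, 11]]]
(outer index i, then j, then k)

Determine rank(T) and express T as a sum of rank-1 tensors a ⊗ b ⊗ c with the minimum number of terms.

rank(T) = 3

Lower bound: the mode-3 unfolding of T (rows indexed by k, columns by (i,j) = (0,0), (0,1), (0,2), (1,0), (1,1), (1,2)) is [[8, 6, -6, 2, -6, 14], [2, 1, 1, 1, 3, -1], [6, 5, -7, -1, -5, 11]].
There the 3×3 minor on rows k ∈ {0, 1, 2}, columns (i,j) ∈ {(0,0), (0,1), (1,0)} is det [[8, 6, 2], [2, 1, 1], [6, 5, -1]] = 8 ≠ 0, so this unfolding has rank ≥ 3; CP rank is at least every unfolding rank, so rank(T) ≥ 3. (Unfolding ranks only ever bound the CP rank from below — rank(T) can be strictly larger than all of them — so the matching upper bound has to come from an explicit 3-term decomposition.)
Upper bound: T is a sum of 3 rank-1 terms, T = (0, 1) ⊗ (1, -2, 2) ⊗ (2, -1, 1) + (1, -1) ⊗ (1, 1, -2) ⊗ (4, 0, 4) + (1, 1) ⊗ (2, 1, 1) ⊗ (2, 1, 1) (written with every a and b primitive with positive leading entry and the scale carried by c; CP decompositions are not unique, and this one is verified by expanding entrywise), so rank(T) ≤ 3.
These bounds meet, so rank(T) = 3.
Check entry T[1,0,1] = 1: (1)·(1)·(-1) + (-1)·(1)·(0) + (1)·(2)·(1) = 1.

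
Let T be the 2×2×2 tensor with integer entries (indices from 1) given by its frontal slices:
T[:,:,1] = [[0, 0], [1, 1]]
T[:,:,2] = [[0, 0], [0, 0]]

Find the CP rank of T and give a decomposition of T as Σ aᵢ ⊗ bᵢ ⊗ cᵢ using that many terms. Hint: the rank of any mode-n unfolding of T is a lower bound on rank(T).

rank(T) = 1

Lower bound: T ≠ 0 (e.g. T[2,1,1] = 1), so rank(T) ≥ 1.
Upper bound: if T = a ⊗ b ⊗ c then every fibre of T is a multiple of the corresponding factor, so read the factors off the fibres through the nonzero entry T[2,1,1] = 1.
The mode-1 fibre T[:,1,1] = [0, 1] gives a = [0, 1] (primitive direction); the mode-2 fibre T[2,:,1] = [1, 1] gives b = [1, 1]; then c[k] = T[2,1,k] / (a[2]·b[1]) = [1, 0] / 1 = [1, 0].
Expanding [0, 1] ⊗ [1, 1] ⊗ [1, 0] reproduces all 8 entries of T, so T = [0, 1] ⊗ [1, 1] ⊗ [1, 0] and rank(T) ≤ 1.
These bounds meet, so rank(T) = 1.
Check entry T[1,2,2] = 0: (0)·(1)·(0) = 0.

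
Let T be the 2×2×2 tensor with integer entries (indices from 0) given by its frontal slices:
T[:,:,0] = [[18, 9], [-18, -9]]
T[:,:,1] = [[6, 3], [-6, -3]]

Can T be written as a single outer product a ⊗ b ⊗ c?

If T = a ⊗ b ⊗ c then every fibre of T is a multiple of the corresponding factor, so read the factors off the fibres through the nonzero entry T[0,0,0] = 18.
The mode-1 fibre T[:,0,0] = [18, -18] gives a = (1, -1) (primitive direction); the mode-2 fibre T[0,:,0] = [18, 9] gives b = (2, 1); then c[k] = T[0,0,k] / (a[0]·b[0]) = [18, 6] / 2 = (9, 3).
Expanding (1, -1) ⊗ (2, 1) ⊗ (9, 3) reproduces all 8 entries of T, so T = (1, -1) ⊗ (2, 1) ⊗ (9, 3) and rank(T) ≤ 1.
Equivalently every frontal slice T[:,:,k] is c[k] times the rank-1 matrix (1, -1) ⊗ (2, 1). So T has rank 1 (it is nonzero).

Yes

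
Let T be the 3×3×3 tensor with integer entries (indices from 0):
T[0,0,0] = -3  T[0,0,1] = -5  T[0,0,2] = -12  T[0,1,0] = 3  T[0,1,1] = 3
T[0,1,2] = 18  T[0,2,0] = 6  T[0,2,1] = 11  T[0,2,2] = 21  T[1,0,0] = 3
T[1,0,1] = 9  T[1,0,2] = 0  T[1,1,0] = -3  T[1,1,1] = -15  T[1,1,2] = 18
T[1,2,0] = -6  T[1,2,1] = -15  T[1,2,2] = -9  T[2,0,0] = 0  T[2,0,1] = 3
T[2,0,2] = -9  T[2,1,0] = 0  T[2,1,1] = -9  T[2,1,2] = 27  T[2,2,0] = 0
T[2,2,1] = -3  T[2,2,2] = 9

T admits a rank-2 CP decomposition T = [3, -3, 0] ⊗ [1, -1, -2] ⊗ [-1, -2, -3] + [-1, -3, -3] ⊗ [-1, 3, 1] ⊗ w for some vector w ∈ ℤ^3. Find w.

Subtract the known terms from T to get the rank-1 residual R = [-1, -3, -3] ⊗ [-1, 3, 1] ⊗ w, so R[i,j,k] = a[i]·b[j]·w[k]. Pick indices with nonzero a[0]·b[0] = (-1)·(-1) = 1. Only the fibre through (0,0,·) is needed: R[0,0,:] = T[0,0,:] − Σₗ aₗ[0]bₗ[0]cₗ = [-3, -5, -12] − (3)·(1)·[-1, -2, -3] = [0, 1, -3]. Then w[k] = R[0,0,k] / 1 for each k, giving w = [0, 1, -3] / 1 = [0, 1, -3].

w = [0, 1, -3]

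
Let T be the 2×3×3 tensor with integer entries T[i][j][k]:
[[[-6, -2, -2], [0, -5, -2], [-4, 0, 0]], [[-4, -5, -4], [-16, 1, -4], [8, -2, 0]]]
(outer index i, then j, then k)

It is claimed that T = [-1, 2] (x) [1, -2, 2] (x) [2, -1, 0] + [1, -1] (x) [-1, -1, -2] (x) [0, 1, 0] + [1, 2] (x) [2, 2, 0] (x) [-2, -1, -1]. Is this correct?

Yes

Reconstruct entrywise from the claimed factors. For example, T[0,1,0] = 0 and Σₗ aₗ[0]bₗ[1]cₗ[0] = (-1)·(-2)·(2) + (1)·(-1)·(0) + (1)·(2)·(-2) = 0; checking all 18 entries, every one matches. The claim holds.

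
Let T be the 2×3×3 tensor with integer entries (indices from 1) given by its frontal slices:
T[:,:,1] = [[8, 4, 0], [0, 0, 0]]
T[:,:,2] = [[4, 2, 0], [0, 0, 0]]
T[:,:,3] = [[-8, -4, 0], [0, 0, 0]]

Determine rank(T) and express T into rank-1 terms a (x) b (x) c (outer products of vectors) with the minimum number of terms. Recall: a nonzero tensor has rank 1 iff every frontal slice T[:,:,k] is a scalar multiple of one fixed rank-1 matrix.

Lower bound: T ≠ 0 (e.g. T[1,1,1] = 8), so rank(T) ≥ 1.
Upper bound: if T = a (x) b (x) c then every fibre of T is a multiple of the corresponding factor, so read the factors off the fibres through the nonzero entry T[1,1,1] = 8.
The mode-1 fibre T[:,1,1] = [8, 0] gives a = [1, 0] (primitive direction); the mode-2 fibre T[1,:,1] = [8, 4, 0] gives b = [2, 1, 0]; then c[k] = T[1,1,k] / (a[1]·b[1]) = [8, 4, -8] / 2 = [4, 2, -4].
Expanding [1, 0] (x) [2, 1, 0] (x) [4, 2, -4] reproduces all 18 entries of T, so T = [1, 0] (x) [2, 1, 0] (x) [4, 2, -4] and rank(T) ≤ 1.
These bounds meet, so rank(T) = 1.

rank(T) = 1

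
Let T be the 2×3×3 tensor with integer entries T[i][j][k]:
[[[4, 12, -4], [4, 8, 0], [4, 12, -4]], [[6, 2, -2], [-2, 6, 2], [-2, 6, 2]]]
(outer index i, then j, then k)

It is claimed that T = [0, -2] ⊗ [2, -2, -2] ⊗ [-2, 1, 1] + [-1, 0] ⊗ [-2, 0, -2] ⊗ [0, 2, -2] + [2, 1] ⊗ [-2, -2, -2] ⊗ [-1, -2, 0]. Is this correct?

No

Reconstruct entry (1,0,0) from the claimed factors: Σₗ aₗ[1]bₗ[0]cₗ[0] = (-2)·(2)·(-2) + (0)·(-2)·(0) + (1)·(-2)·(-1) = 10, but T[1,0,0] = 6. The claim is false.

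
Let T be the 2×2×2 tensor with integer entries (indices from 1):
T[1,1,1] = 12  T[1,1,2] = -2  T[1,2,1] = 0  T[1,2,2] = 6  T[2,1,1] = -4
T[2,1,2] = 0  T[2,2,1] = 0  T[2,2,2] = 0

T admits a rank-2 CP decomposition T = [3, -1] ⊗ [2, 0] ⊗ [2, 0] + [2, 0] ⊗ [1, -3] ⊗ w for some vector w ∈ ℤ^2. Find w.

Subtract the known terms from T to get the rank-1 residual R = [2, 0] ⊗ [1, -3] ⊗ w, so R[i,j,k] = a[i]·b[j]·w[k]. Pick indices with nonzero a[1]·b[1] = (2)·(1) = 2. Only the fibre through (1,1,·) is needed: R[1,1,:] = T[1,1,:] − Σₗ aₗ[1]bₗ[1]cₗ = [12, -2] − (3)·(2)·[2, 0] = [0, -2]. Then w[k] = R[1,1,k] / 2 for each k, giving w = [0, -2] / 2 = [0, -1].

w = [0, -1]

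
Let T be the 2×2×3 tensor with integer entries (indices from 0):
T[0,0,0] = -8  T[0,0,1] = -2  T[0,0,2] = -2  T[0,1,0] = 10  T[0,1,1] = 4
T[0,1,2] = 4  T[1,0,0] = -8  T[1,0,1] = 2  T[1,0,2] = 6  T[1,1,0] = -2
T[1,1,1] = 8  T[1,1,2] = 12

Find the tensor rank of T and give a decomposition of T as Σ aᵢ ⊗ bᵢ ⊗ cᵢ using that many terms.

rank(T) = 3

Lower bound: the mode-3 unfolding of T (rows indexed by k, columns by (i,j) = (0,0), (0,1), (1,0), (1,1)) is [[-8, 10, -8, -2], [-2, 4, 2, 8], [-2, 4, 6, 12]].
There the 3×3 minor on rows k ∈ {0, 1, 2}, columns (i,j) ∈ {(0,0), (0,1), (1,0)} is det [[-8, 10, -8], [-2, 4, 2], [-2, 4, 6]] = -48 ≠ 0, so this unfolding has rank ≥ 3; CP rank is at least every unfolding rank, so rank(T) ≥ 3. (Flattening ranks never certify an upper bound on CP rank; for that we must actually write T with 3 rank-1 terms.)
Upper bound: T is a sum of 3 rank-1 terms, T = [0, 1] ⊗ [1, 1] ⊗ [-8, 4, 8] + [1, -1] ⊗ [2, -1] ⊗ [-2, 0, 0] + [1, 1] ⊗ [1, -2] ⊗ [-4, -2, -2] (written with every a and b primitive with positive leading entry and the scale carried by c; CP decompositions are not unique, and this one is verified by expanding entrywise), so rank(T) ≤ 3.
These bounds meet, so rank(T) = 3.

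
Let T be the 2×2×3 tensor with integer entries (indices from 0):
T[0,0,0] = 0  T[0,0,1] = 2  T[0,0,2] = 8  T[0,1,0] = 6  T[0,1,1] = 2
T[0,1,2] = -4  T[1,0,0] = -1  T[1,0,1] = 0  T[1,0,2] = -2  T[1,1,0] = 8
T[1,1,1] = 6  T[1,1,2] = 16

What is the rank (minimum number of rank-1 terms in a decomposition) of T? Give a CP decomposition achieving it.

rank(T) = 3

Lower bound: the mode-3 unfolding of T (rows indexed by k, columns by (i,j) = (0,0), (0,1), (1,0), (1,1)) is [[0, 6, -1, 8], [2, 2, 0, 6], [8, -4, -2, 16]].
There the 3×3 minor on rows k ∈ {0, 1, 2}, columns (i,j) ∈ {(0,0), (0,1), (1,0)} is det [[0, 6, -1], [2, 2, 0], [8, -4, -2]] = 48 ≠ 0, so this unfolding has rank ≥ 3; CP rank is at least every unfolding rank, so rank(T) ≥ 3. (Unfolding ranks only ever bound the CP rank from below — rank(T) can be strictly larger than all of them — so the matching upper bound has to come from an explicit 3-term decomposition.)
Upper bound: T is a sum of 3 rank-1 terms, T = [0, 1] ⊗ [1, -2] ⊗ [-4, -2, -4] + [1, 1] ⊗ [1, 1] ⊗ [2, 2, 4] + [2, -1] ⊗ [1, -2] ⊗ [-1, 0, 2] (one valid choice — decompositions are not unique — normalised so each a, b is primitive with positive first nonzero entry; check it by expanding all entries), so rank(T) ≤ 3.
These bounds meet, so rank(T) = 3.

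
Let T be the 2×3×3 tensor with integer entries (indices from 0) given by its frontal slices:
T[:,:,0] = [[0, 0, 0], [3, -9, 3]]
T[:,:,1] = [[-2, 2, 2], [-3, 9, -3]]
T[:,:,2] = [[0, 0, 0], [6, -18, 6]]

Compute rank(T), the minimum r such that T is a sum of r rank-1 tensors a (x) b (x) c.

2

Lower bound: the mode-1 unfolding of T (rows indexed by i, columns by (j,k) = (0,0), (0,1), (0,2), (1,0), (1,1), (1,2), (2,0), (2,1), (2,2)) is [[0, -2, 0, 0, 2, 0, 0, 2, 0], [3, -3, 6, -9, 9, -18, 3, -3, 6]].
There the 2×2 minor on rows i ∈ {0, 1}, columns (j,k) ∈ {(0,0), (0,1)} is det [[0, -2], [3, -3]] = 6 ≠ 0, so this unfolding has rank ≥ 2; CP rank is at least every unfolding rank, so rank(T) ≥ 2. (Flattening ranks never certify an upper bound on CP rank; for that we must actually write T with 2 rank-1 terms.)
Upper bound — finding two terms. Write S_k = T[:,:,k] for the frontal slices: S₀ = [[0, 0, 0], [3, -9, 3]], S₁ = [[-2, 2, 2], [-3, 9, -3]], S₂ = [[0, 0, 0], [6, -18, 6]].
If T = a₁ (x) b₁ (x) c₁ + a₂ (x) b₂ (x) c₂ then each S_k = c₁[k]·a₁b₁ᵀ + c₂[k]·a₂b₂ᵀ. S₀ and S₁ are linearly independent, so a₁b₁ᵀ and a₂b₂ᵀ must span the same plane of matrices: they are the rank-1 matrices of the form x·S₀ + y·S₁.
The 2×2 minor of x·S₀ + y·S₁ on rows {0,1}, columns {0,1} is 12·xy − 12·y² = 12·(x − y)(y), vanishing at (x:y) = (1:1) and (1:0).
M₁ = S₀ + S₁ = [[-2, 2, 2], [0, 0, 0]] = (-2)·[1, 0][1, -1, -1]ᵀ and M₂ = S₀ = [[0, 0, 0], [3, -9, 3]] = 3·[0, 1][1, -3, 1]ᵀ, so take a₁ = [1, 0], b₁ = [1, -1, -1], a₂ = [0, 1], b₂ = [1, -3, 1].
Each slice is an integer combination of E₁ = a₁b₁ᵀ and E₂ = a₂b₂ᵀ: S₀ = 3·E₂, S₁ = −2·E₁ − 3·E₂, S₂ = 6·E₂; reading off coefficients, c₁ = [0, -2, 0] and c₂ = [3, -3, 6].
Hence T = [1, 0] (x) [1, -1, -1] (x) [0, -2, 0] + [0, 1] (x) [1, -3, 1] (x) [3, -3, 6], so rank(T) ≤ 2.
These bounds meet, so rank(T) = 2.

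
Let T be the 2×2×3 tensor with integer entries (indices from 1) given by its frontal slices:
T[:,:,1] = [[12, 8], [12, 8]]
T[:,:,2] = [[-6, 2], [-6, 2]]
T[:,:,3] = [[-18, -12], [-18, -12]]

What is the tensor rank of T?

2

Lower bound: the mode-3 unfolding of T (rows indexed by k, columns by (i,j) = (1,1), (1,2), (2,1), (2,2)) is [[12, 8, 12, 8], [-6, 2, -6, 2], [-18, -12, -18, -12]].
There the 2×2 minor on rows k ∈ {1, 2}, columns (i,j) ∈ {(1,1), (1,2)} is det [[12, 8], [-6, 2]] = 72 ≠ 0, so this unfolding has rank ≥ 2; CP rank is at least every unfolding rank, so rank(T) ≥ 2. (This is only a lower bound: in general the CP rank may exceed every unfolding rank, so we still need to exhibit 2 rank-1 terms summing to T.)
Upper bound — finding two terms. Every mode-1 slice of T is a multiple of one matrix: T[i,:,:] = a[i]·M with a = [1, 1] and M = [[12, -6, -18], [8, 2, -12]] (rows indexed by j, columns by k). So it suffices to write M as a sum of two rank-1 matrices.
Splitting M by its rows (j = 1, 2), M = [1, 0][12, -6, -18]ᵀ + [0, 1][8, 2, -12]ᵀ.
Hence T = [1, 1] ⊗ [1, 0] ⊗ [12, -6, -18] + [1, 1] ⊗ [0, 1] ⊗ [8, 2, -12], so rank(T) ≤ 2.
These bounds meet, so rank(T) = 2.
Check entry T[2,2,1] = 8: (1)·(0)·(12) + (1)·(1)·(8) = 8.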